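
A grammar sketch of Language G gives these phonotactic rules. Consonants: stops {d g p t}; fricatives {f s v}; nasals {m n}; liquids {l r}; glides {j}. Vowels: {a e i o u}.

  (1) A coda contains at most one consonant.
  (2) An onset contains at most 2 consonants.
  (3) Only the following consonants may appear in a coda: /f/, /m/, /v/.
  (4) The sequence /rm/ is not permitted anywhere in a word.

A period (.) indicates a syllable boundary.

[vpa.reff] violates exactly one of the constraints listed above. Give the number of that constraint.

1

[vpa.reff]: syllable 2 coda /ff/ has 2 consonants (> 1).
This is a violation of constraint 1: "A coda contains at most one consonant."
The remaining constraints (2, 3, 4) are satisfied.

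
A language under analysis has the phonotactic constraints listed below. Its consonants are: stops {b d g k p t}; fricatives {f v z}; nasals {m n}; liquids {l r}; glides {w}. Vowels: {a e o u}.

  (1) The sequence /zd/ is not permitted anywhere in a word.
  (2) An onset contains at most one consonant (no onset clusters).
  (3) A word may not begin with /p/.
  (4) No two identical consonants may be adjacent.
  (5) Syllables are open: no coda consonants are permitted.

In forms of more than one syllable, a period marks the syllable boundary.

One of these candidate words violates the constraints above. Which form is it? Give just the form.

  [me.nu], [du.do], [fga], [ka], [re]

[me.nu] — σ1 onset /m/, coda /∅/ ok; σ2 onset /n/, coda /∅/ ok → phonotactically legal
[du.do] — σ1 onset /d/, coda /∅/ ok; σ2 onset /d/, coda /∅/ ok → phonotactically legal
[fga] — violates constraint 2: syllable 1 onset /fg/ has 2 consonants (> 1) → phonotactically illegal
[ka] — σ1 onset /k/, coda /∅/ ok → phonotactically legal
[re] — σ1 onset /r/, coda /∅/ ok → phonotactically legal

[fga]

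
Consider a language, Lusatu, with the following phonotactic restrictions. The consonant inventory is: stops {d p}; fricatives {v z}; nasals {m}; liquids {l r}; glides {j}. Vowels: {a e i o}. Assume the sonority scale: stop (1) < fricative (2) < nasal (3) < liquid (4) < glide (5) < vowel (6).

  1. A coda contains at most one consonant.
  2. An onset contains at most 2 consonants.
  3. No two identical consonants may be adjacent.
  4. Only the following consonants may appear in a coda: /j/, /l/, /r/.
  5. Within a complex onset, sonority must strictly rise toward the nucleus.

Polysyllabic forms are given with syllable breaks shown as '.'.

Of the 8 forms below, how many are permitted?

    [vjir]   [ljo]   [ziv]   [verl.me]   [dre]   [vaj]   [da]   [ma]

6

[vjir] — σ1 onset /vj/ (2→5 rises), coda /r/ ok → permitted
[ljo] — σ1 onset /lj/ (4→5 rises), coda /∅/ ok → permitted
[ziv] — violates constraint 4: syllable 1 coda contains /v/, which is not a licensed coda consonant → not permitted
[verl.me] — violates constraint 1: syllable 1 coda /rl/ has 2 consonants (> 1) → not permitted
[dre] — σ1 onset /dr/ (1→4 rises), coda /∅/ ok → permitted
[vaj] — σ1 onset /v/, coda /j/ ok → permitted
[da] — σ1 onset /d/, coda /∅/ ok → permitted
[ma] — σ1 onset /m/, coda /∅/ ok → permitted
Permitted: [vjir], [ljo], [dre], [vaj], [da], [ma] → 6.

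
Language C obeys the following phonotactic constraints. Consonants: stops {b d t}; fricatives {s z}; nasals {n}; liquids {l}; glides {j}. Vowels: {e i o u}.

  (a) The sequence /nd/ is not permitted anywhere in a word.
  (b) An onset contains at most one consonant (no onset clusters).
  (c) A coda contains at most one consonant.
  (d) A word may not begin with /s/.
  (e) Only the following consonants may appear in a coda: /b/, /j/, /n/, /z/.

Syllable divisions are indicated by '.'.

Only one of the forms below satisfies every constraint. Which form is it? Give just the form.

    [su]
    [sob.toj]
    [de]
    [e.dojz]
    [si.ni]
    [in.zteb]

[de]

[su] — violates constraint (d): word begins with /s/ → not permitted
[sob.toj] — violates constraint (d): word begins with /s/ → not permitted
[de] — σ1 onset /d/, coda /∅/ ok → permitted
[e.dojz] — violates constraint (c): syllable 2 coda /jz/ has 2 consonants (> 1) → not permitted
[si.ni] — violates constraint (d): word begins with /s/ → not permitted
[in.zteb] — violates constraint (b): syllable 2 onset /zt/ has 2 consonants (> 1) → not permitted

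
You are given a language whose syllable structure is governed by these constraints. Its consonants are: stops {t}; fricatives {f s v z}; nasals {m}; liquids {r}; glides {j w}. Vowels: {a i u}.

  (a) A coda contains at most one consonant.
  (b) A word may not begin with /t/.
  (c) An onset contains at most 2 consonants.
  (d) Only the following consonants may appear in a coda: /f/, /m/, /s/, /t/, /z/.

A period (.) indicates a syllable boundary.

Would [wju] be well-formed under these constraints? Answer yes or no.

yes

[wju] — σ1 onset /wj/ (2C), coda /∅/ ok → well-formed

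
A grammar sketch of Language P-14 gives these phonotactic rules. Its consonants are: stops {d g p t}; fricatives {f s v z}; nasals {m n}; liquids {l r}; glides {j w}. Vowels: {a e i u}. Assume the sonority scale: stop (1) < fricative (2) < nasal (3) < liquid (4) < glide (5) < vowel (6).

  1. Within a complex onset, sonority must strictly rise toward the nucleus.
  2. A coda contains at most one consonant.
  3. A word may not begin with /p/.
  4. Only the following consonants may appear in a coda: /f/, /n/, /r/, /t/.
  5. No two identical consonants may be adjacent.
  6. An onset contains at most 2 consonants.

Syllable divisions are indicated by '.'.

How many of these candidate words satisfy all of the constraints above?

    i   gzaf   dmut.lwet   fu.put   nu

i — σ1 onset /∅/, coda /∅/ ok → well-formed
gzaf — σ1 onset /gz/ (1→2 rises), coda /f/ ok → well-formed
dmut.lwet — σ1 onset /dm/ (1→3 rises), coda /t/ ok; σ2 onset /lw/ (4→5 rises), coda /t/ ok → well-formed
fu.put — σ1 onset /f/, coda /∅/ ok; σ2 onset /p/, coda /t/ ok → well-formed
nu — σ1 onset /n/, coda /∅/ ok → well-formed
Well-formed: i, gzaf, dmut.lwet, fu.put, nu → 5.

5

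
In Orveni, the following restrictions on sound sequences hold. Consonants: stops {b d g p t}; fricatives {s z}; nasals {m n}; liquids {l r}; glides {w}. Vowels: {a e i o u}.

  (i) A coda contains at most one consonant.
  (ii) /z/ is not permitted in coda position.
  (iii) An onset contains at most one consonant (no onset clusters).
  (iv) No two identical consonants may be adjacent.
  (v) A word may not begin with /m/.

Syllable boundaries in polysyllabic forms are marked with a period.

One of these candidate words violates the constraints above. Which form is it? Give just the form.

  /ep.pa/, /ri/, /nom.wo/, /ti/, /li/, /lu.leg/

/ep.pa/ — violates constraint (iv): adjacent identical consonants /pp/ → phonotactically illegal
/ri/ — σ1 onset /r/, coda /∅/ ok → phonotactically legal
/nom.wo/ — σ1 onset /n/, coda /m/ ok; σ2 onset /w/, coda /∅/ ok → phonotactically legal
/ti/ — σ1 onset /t/, coda /∅/ ok → phonotactically legal
/li/ — σ1 onset /l/, coda /∅/ ok → phonotactically legal
/lu.leg/ — σ1 onset /l/, coda /∅/ ok; σ2 onset /l/, coda /g/ ok → phonotactically legal

/ep.pa/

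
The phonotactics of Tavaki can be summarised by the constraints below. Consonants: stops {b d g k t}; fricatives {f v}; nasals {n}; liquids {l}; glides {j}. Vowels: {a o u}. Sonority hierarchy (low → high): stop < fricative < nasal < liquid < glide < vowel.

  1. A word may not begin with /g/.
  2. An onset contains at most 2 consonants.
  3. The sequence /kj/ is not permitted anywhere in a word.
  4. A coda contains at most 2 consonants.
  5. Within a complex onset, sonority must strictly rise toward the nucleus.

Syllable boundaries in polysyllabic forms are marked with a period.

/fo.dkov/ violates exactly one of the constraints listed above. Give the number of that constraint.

5

/fo.dkov/: syllable 2 onset /dk/: /d/ (stop, 1) → /k/ (stop, 1) does not rise.
This is a violation of constraint 5: "Within a complex onset, sonority must strictly rise toward the nucleus."
The remaining constraints (1, 2, 3, 4) are satisfied.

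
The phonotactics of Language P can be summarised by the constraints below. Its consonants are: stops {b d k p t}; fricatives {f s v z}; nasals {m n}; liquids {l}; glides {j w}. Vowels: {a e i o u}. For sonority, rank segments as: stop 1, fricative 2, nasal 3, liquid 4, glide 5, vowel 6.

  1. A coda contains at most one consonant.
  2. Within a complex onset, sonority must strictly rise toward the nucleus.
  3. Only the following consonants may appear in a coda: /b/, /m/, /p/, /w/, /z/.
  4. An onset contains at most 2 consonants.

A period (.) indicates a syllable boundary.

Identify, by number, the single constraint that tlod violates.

3

tlod: syllable 1 coda contains /d/, which is not a licensed coda consonant.
This is a violation of constraint 3: "Only the following consonants may appear in a coda: /b/, /m/, /p/, /w/, /z/."
The remaining constraints (1, 2, 4) are satisfied.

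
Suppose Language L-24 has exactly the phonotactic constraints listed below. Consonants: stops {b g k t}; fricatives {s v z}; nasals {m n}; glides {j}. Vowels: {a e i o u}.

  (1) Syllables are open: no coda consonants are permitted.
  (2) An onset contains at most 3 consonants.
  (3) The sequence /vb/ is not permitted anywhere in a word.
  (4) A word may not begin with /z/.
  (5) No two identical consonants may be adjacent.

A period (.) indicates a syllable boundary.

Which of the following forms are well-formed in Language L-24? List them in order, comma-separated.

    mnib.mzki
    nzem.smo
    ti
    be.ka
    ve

ti, be.ka, ve

mnib.mzki — violates constraint 1: syllable 1 coda /b/ has 1 consonant (> 0) → ill-formed
nzem.smo — violates constraint 1: syllable 1 coda /m/ has 1 consonant (> 0) → ill-formed
ti — σ1 onset /t/, coda /∅/ ok → well-formed
be.ka — σ1 onset /b/, coda /∅/ ok; σ2 onset /k/, coda /∅/ ok → well-formed
ve — σ1 onset /v/, coda /∅/ ok → well-formed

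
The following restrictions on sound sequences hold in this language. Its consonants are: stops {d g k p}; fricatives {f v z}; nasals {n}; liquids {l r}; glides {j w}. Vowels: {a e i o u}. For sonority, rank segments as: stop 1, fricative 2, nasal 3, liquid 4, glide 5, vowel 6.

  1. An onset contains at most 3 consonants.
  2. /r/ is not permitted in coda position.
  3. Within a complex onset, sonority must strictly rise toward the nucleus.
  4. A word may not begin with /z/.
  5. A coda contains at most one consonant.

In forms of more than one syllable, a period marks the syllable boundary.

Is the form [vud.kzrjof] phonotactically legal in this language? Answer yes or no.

[vud.kzrjof] — violates constraint 1: syllable 2 onset /kzrj/ has 4 consonants (> 3) → phonotactically illegal

no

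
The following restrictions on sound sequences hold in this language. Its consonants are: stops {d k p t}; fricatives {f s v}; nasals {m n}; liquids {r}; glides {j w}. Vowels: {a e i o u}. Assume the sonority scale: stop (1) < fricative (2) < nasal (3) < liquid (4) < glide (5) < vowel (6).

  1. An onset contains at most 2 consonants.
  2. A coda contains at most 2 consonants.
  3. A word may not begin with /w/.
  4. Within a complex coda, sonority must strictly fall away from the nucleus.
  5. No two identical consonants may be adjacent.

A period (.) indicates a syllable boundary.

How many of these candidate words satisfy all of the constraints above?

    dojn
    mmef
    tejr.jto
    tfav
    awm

dojn — σ1 onset /d/, coda /jn/ (5→3 falls) ok → well-formed
mmef — violates constraint 5: adjacent identical consonants /mm/ → ill-formed
tejr.jto — σ1 onset /t/, coda /jr/ (5→4 falls) ok; σ2 onset /jt/ (2C), coda /∅/ ok → well-formed
tfav — σ1 onset /tf/ (2C), coda /v/ ok → well-formed
awm — σ1 onset /∅/, coda /wm/ (5→3 falls) ok → well-formed
Well-formed: dojn, tejr.jto, tfav, awm → 4.

4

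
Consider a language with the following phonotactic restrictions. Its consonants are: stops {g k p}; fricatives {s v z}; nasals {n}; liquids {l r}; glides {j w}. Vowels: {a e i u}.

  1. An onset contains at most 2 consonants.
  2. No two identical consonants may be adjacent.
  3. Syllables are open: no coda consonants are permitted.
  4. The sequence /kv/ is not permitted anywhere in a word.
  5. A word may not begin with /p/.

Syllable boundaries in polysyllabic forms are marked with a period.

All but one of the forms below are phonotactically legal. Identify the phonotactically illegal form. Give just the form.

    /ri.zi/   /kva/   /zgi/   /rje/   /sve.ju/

/ri.zi/ — σ1 onset /r/, coda /∅/ ok; σ2 onset /z/, coda /∅/ ok → phonotactically legal
/kva/ — violates constraint 4: contains banned sequence /kv/ → phonotactically illegal
/zgi/ — σ1 onset /zg/ (2C), coda /∅/ ok → phonotactically legal
/rje/ — σ1 onset /rj/ (2C), coda /∅/ ok → phonotactically legal
/sve.ju/ — σ1 onset /sv/ (2C), coda /∅/ ok; σ2 onset /j/, coda /∅/ ok → phonotactically legal

/kva/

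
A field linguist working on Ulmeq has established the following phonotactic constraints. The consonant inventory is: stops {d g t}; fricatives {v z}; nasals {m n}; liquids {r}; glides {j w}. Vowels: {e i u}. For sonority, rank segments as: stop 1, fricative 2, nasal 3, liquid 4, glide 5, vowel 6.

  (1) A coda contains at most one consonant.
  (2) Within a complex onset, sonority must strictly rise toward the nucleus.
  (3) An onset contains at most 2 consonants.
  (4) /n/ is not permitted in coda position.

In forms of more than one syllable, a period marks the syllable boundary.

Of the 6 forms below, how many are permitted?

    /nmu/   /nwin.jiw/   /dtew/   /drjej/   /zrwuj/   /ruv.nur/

/nmu/ — violates constraint 2: syllable 1 onset /nm/: /n/ (nasal, 3) → /m/ (nasal, 3) does not rise → not permitted
/nwin.jiw/ — violates constraint 4: syllable 1 coda contains /n/ → not permitted
/dtew/ — violates constraint 2: syllable 1 onset /dt/: /d/ (stop, 1) → /t/ (stop, 1) does not rise → not permitted
/drjej/ — violates constraint 3: syllable 1 onset /drj/ has 3 consonants (> 2) → not permitted
/zrwuj/ — violates constraint 3: syllable 1 onset /zrw/ has 3 consonants (> 2) → not permitted
/ruv.nur/ — σ1 onset /r/, coda /v/ ok; σ2 onset /n/, coda /r/ ok → permitted
Permitted: /ruv.nur/ → 1.

1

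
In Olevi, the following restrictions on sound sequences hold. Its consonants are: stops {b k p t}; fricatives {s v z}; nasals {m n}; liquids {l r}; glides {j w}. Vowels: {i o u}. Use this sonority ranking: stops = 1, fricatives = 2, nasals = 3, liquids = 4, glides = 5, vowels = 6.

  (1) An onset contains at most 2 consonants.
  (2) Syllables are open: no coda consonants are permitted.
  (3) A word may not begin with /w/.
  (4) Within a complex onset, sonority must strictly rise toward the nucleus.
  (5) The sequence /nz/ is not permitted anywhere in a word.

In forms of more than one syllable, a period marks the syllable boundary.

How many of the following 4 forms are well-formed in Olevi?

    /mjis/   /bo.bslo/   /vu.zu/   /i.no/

/mjis/ — violates constraint 2: syllable 1 coda /s/ has 1 consonant (> 0) → ill-formed
/bo.bslo/ — violates constraint 1: syllable 2 onset /bsl/ has 3 consonants (> 2) → ill-formed
/vu.zu/ — σ1 onset /v/, coda /∅/ ok; σ2 onset /z/, coda /∅/ ok → well-formed
/i.no/ — σ1 onset /∅/, coda /∅/ ok; σ2 onset /n/, coda /∅/ ok → well-formed
Well-formed: /vu.zu/, /i.no/ → 2.

2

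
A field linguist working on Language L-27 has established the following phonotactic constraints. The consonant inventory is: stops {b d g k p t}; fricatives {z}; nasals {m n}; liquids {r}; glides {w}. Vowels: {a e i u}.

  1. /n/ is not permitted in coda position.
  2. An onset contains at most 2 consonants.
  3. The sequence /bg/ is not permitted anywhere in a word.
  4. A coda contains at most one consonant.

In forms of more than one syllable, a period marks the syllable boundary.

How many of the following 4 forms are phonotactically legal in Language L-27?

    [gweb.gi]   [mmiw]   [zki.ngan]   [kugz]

[gweb.gi] — violates constraint 3: contains banned sequence /bg/ → phonotactically illegal
[mmiw] — σ1 onset /mm/ (2C), coda /w/ ok → phonotactically legal
[zki.ngan] — violates constraint 1: syllable 2 coda contains /n/ → phonotactically illegal
[kugz] — violates constraint 4: syllable 1 coda /gz/ has 2 consonants (> 1) → phonotactically illegal
Phonotactically legal: [mmiw] → 1.

1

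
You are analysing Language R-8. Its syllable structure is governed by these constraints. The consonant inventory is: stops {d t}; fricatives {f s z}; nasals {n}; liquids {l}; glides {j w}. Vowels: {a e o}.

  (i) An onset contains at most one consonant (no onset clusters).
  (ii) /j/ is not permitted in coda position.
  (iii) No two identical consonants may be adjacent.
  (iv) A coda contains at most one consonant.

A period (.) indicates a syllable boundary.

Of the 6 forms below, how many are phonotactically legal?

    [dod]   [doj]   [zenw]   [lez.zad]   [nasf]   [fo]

[dod] — σ1 onset /d/, coda /d/ ok → phonotactically legal
[doj] — violates constraint (ii): syllable 1 coda contains /j/ → phonotactically illegal
[zenw] — violates constraint (iv): syllable 1 coda /nw/ has 2 consonants (> 1) → phonotactically illegal
[lez.zad] — violates constraint (iii): adjacent identical consonants /zz/ → phonotactically illegal
[nasf] — violates constraint (iv): syllable 1 coda /sf/ has 2 consonants (> 1) → phonotactically illegal
[fo] — σ1 onset /f/, coda /∅/ ok → phonotactically legal
Phonotactically legal: [dod], [fo] → 2.

2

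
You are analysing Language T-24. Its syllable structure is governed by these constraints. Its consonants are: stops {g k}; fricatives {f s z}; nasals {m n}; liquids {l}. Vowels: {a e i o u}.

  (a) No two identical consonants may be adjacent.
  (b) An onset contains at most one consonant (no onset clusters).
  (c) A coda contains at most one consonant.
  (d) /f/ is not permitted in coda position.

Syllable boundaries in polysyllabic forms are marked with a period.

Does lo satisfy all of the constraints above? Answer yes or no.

yes

lo — σ1 onset /l/, coda /∅/ ok → licit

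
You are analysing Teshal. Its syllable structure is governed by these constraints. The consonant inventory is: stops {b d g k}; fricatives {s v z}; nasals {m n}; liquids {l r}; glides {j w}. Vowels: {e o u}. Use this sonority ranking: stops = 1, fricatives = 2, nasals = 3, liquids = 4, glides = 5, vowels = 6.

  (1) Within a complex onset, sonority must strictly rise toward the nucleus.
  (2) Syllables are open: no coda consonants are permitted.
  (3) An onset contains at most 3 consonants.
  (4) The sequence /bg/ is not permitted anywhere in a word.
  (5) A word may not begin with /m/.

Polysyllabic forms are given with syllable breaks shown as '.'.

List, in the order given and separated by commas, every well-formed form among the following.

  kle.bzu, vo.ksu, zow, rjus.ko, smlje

kle.bzu — σ1 onset /kl/ (1→4 rises), coda /∅/ ok; σ2 onset /bz/ (1→2 rises), coda /∅/ ok → well-formed
vo.ksu — σ1 onset /v/, coda /∅/ ok; σ2 onset /ks/ (1→2 rises), coda /∅/ ok → well-formed
zow — violates constraint 2: syllable 1 coda /w/ has 1 consonant (> 0) → ill-formed
rjus.ko — violates constraint 2: syllable 1 coda /s/ has 1 consonant (> 0) → ill-formed
smlje — violates constraint 3: syllable 1 onset /smlj/ has 4 consonants (> 3) → ill-formed

kle.bzu, vo.ksu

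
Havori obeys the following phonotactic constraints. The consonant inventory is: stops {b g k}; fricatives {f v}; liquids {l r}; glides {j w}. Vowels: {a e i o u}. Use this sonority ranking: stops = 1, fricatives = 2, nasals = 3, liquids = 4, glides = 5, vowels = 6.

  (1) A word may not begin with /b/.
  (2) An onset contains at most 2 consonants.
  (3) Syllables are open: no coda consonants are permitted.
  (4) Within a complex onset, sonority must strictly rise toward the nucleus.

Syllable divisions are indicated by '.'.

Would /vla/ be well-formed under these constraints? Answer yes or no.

yes

/vla/ — σ1 onset /vl/ (2→4 rises), coda /∅/ ok → well-formed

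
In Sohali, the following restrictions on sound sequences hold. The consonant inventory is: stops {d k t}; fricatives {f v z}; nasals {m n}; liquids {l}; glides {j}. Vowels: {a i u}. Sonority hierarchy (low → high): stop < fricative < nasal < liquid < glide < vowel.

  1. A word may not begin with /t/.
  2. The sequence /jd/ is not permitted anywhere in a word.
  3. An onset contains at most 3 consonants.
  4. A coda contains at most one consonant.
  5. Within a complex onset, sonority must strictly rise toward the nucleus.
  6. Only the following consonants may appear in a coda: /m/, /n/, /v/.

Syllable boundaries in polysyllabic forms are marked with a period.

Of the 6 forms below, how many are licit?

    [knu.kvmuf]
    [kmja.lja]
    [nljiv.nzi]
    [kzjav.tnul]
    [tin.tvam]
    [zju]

2

[knu.kvmuf] — violates constraint 6: syllable 2 coda contains /f/, which is not a licensed coda consonant → illicit
[kmja.lja] — σ1 onset /kmj/ (1→3→5 rises), coda /∅/ ok; σ2 onset /lj/ (4→5 rises), coda /∅/ ok → licit
[nljiv.nzi] — violates constraint 5: syllable 2 onset /nz/: /n/ (nasal, 3) → /z/ (fricative, 2) does not rise → illicit
[kzjav.tnul] — violates constraint 6: syllable 2 coda contains /l/, which is not a licensed coda consonant → illicit
[tin.tvam] — violates constraint 1: word begins with /t/ → illicit
[zju] — σ1 onset /zj/ (2→5 rises), coda /∅/ ok → licit
Licit: [kmja.lja], [zju] → 2.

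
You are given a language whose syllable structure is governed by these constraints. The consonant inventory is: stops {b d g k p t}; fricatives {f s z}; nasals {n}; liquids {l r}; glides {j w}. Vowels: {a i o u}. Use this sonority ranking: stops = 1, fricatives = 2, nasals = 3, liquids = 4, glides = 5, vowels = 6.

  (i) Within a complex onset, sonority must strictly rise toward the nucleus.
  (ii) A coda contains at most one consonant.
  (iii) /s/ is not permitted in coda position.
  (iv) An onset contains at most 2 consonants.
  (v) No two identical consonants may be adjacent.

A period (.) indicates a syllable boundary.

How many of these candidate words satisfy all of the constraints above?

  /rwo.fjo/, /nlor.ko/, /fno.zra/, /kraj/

/rwo.fjo/ — σ1 onset /rw/ (4→5 rises), coda /∅/ ok; σ2 onset /fj/ (2→5 rises), coda /∅/ ok → well-formed
/nlor.ko/ — σ1 onset /nl/ (3→4 rises), coda /r/ ok; σ2 onset /k/, coda /∅/ ok → well-formed
/fno.zra/ — σ1 onset /fn/ (2→3 rises), coda /∅/ ok; σ2 onset /zr/ (2→4 rises), coda /∅/ ok → well-formed
/kraj/ — σ1 onset /kr/ (1→4 rises), coda /j/ ok → well-formed
Well-formed: /rwo.fjo/, /nlor.ko/, /fno.zra/, /kraj/ → 4.

4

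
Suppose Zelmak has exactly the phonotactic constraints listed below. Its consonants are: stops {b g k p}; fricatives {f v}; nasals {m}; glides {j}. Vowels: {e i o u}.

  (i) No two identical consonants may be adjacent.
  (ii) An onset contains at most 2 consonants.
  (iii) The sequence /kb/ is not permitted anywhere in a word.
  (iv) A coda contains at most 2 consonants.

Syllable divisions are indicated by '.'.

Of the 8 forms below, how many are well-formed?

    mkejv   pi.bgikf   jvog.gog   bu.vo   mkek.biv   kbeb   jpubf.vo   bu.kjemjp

4

mkejv — σ1 onset /mk/ (2C), coda /jv/ (2C) ok → well-formed
pi.bgikf — σ1 onset /p/, coda /∅/ ok; σ2 onset /bg/ (2C), coda /kf/ (2C) ok → well-formed
jvog.gog — violates constraint (i): adjacent identical consonants /gg/ → ill-formed
bu.vo — σ1 onset /b/, coda /∅/ ok; σ2 onset /v/, coda /∅/ ok → well-formed
mkek.biv — violates constraint (iii): contains banned sequence /kb/ → ill-formed
kbeb — violates constraint (iii): contains banned sequence /kb/ → ill-formed
jpubf.vo — σ1 onset /jp/ (2C), coda /bf/ (2C) ok; σ2 onset /v/, coda /∅/ ok → well-formed
bu.kjemjp — violates constraint (iv): syllable 2 coda /mjp/ has 3 consonants (> 2) → ill-formed
Well-formed: mkejv, pi.bgikf, bu.vo, jpubf.vo → 4.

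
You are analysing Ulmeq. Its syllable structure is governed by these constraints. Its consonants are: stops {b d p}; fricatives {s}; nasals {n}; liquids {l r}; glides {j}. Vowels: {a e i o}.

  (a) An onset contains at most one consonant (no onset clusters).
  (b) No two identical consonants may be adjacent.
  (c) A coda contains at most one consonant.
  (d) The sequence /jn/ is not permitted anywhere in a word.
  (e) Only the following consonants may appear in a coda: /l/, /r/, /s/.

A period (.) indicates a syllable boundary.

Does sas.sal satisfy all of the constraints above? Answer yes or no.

no

sas.sal — violates constraint (b): adjacent identical consonants /ss/ → not permitted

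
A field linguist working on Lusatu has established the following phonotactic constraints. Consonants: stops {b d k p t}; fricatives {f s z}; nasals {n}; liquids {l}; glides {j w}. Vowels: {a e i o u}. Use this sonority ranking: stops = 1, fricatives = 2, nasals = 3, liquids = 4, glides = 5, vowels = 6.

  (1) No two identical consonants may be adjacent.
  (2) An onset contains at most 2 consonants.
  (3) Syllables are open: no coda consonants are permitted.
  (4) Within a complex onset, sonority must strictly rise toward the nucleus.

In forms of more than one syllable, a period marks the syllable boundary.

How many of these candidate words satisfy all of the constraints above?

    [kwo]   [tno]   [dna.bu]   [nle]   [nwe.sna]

5

[kwo] — σ1 onset /kw/ (1→5 rises), coda /∅/ ok → well-formed
[tno] — σ1 onset /tn/ (1→3 rises), coda /∅/ ok → well-formed
[dna.bu] — σ1 onset /dn/ (1→3 rises), coda /∅/ ok; σ2 onset /b/, coda /∅/ ok → well-formed
[nle] — σ1 onset /nl/ (3→4 rises), coda /∅/ ok → well-formed
[nwe.sna] — σ1 onset /nw/ (3→5 rises), coda /∅/ ok; σ2 onset /sn/ (2→3 rises), coda /∅/ ok → well-formed
Well-formed: [kwo], [tno], [dna.bu], [nle], [nwe.sna] → 5.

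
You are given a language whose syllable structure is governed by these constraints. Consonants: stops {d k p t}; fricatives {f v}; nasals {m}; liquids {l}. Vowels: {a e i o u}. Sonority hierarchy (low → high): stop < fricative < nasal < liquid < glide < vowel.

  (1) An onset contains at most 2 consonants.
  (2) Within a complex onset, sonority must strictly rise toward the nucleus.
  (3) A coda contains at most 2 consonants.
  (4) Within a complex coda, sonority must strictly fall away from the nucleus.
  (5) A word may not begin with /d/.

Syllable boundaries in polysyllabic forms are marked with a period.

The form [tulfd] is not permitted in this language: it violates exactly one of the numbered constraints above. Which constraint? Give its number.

3

[tulfd]: syllable 1 coda /lfd/ has 3 consonants (> 2).
This is a violation of constraint 3: "A coda contains at most 2 consonants."
The remaining constraints (1, 2, 4, 5) are satisfied.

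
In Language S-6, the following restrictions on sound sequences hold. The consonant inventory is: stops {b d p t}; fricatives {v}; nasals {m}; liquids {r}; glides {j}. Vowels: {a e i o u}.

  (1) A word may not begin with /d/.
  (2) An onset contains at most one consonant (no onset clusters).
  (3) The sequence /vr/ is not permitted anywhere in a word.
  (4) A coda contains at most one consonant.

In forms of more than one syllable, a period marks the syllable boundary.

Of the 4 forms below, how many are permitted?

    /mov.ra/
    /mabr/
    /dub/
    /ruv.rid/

0

/mov.ra/ — violates constraint 3: contains banned sequence /vr/ → not permitted
/mabr/ — violates constraint 4: syllable 1 coda /br/ has 2 consonants (> 1) → not permitted
/dub/ — violates constraint 1: word begins with /d/ → not permitted
/ruv.rid/ — violates constraint 3: contains banned sequence /vr/ → not permitted
No form is permitted → 0.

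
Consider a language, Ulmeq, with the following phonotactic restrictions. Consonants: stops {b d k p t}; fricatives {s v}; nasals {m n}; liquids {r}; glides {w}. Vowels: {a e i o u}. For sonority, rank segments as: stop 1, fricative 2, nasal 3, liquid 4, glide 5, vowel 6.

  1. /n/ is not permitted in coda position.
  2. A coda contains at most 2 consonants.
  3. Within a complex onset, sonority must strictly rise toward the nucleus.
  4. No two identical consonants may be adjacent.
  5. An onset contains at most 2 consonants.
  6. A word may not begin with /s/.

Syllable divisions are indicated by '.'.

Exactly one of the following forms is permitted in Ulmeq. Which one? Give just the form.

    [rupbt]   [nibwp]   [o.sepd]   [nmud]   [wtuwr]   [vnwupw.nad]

[o.sepd]

[rupbt] — violates constraint 2: syllable 1 coda /pbt/ has 3 consonants (> 2) → not permitted
[nibwp] — violates constraint 2: syllable 1 coda /bwp/ has 3 consonants (> 2) → not permitted
[o.sepd] — σ1 onset /∅/, coda /∅/ ok; σ2 onset /s/, coda /pd/ (2C) ok → permitted
[nmud] — violates constraint 3: syllable 1 onset /nm/: /n/ (nasal, 3) → /m/ (nasal, 3) does not rise → not permitted
[wtuwr] — violates constraint 3: syllable 1 onset /wt/: /w/ (glide, 5) → /t/ (stop, 1) does not rise → not permitted
[vnwupw.nad] — violates constraint 5: syllable 1 onset /vnw/ has 3 consonants (> 2) → not permitted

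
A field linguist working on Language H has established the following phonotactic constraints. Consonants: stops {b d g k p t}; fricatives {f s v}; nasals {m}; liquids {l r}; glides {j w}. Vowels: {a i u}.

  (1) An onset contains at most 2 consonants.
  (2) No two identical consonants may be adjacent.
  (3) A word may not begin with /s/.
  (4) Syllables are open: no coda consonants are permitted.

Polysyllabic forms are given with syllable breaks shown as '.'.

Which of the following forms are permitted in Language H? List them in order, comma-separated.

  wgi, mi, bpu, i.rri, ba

wgi — σ1 onset /wg/ (2C), coda /∅/ ok → permitted
mi — σ1 onset /m/, coda /∅/ ok → permitted
bpu — σ1 onset /bp/ (2C), coda /∅/ ok → permitted
i.rri — violates constraint 2: adjacent identical consonants /rr/ → not permitted
ba — σ1 onset /b/, coda /∅/ ok → permitted

wgi, mi, bpu, ba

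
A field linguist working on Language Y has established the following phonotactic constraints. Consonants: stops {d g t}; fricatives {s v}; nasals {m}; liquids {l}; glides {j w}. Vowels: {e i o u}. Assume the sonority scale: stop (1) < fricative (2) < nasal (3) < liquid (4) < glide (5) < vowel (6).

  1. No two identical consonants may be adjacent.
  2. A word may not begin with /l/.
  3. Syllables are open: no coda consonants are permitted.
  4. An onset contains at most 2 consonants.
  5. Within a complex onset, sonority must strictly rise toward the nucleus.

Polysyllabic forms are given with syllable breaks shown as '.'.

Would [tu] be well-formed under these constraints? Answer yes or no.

[tu] — σ1 onset /t/, coda /∅/ ok → well-formed

yes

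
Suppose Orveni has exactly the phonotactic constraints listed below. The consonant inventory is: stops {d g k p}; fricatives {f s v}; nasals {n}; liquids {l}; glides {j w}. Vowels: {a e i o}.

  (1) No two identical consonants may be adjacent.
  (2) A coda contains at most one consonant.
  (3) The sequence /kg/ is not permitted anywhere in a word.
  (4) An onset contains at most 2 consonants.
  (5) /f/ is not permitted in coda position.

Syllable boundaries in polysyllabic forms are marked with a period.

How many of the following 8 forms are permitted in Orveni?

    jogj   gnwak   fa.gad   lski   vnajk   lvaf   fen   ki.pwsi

jogj — violates constraint 2: syllable 1 coda /gj/ has 2 consonants (> 1) → not permitted
gnwak — violates constraint 4: syllable 1 onset /gnw/ has 3 consonants (> 2) → not permitted
fa.gad — σ1 onset /f/, coda /∅/ ok; σ2 onset /g/, coda /d/ ok → permitted
lski — violates constraint 4: syllable 1 onset /lsk/ has 3 consonants (> 2) → not permitted
vnajk — violates constraint 2: syllable 1 coda /jk/ has 2 consonants (> 1) → not permitted
lvaf — violates constraint 5: syllable 1 coda contains /f/ → not permitted
fen — σ1 onset /f/, coda /n/ ok → permitted
ki.pwsi — violates constraint 4: syllable 2 onset /pws/ has 3 consonants (> 2) → not permitted
Permitted: fa.gad, fen → 2.

2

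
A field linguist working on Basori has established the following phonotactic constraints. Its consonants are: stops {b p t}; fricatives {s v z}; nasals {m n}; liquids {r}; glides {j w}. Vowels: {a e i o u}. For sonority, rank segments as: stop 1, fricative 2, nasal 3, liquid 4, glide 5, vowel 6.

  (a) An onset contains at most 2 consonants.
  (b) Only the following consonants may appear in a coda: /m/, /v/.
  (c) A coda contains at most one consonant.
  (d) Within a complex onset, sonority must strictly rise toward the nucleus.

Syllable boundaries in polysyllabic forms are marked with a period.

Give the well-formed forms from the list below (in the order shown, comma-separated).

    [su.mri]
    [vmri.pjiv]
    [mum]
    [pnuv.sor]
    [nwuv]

[su.mri], [mum], [nwuv]

[su.mri] — σ1 onset /s/, coda /∅/ ok; σ2 onset /mr/ (3→4 rises), coda /∅/ ok → well-formed
[vmri.pjiv] — violates constraint (a): syllable 1 onset /vmr/ has 3 consonants (> 2) → ill-formed
[mum] — σ1 onset /m/, coda /m/ ok → well-formed
[pnuv.sor] — violates constraint (b): syllable 2 coda contains /r/, which is not a licensed coda consonant → ill-formed
[nwuv] — σ1 onset /nw/ (3→5 rises), coda /v/ ok → well-formed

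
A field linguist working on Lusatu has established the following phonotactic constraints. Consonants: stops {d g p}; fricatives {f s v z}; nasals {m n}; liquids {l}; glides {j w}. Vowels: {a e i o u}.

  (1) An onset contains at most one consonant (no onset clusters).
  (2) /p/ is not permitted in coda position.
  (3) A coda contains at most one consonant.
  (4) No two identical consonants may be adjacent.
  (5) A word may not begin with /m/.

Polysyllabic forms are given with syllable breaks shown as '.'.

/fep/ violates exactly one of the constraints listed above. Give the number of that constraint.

/fep/: syllable 1 coda contains /p/.
This is a violation of constraint 2: "/p/ is not permitted in coda position."
The remaining constraints (1, 3, 4, 5) are satisfied.

2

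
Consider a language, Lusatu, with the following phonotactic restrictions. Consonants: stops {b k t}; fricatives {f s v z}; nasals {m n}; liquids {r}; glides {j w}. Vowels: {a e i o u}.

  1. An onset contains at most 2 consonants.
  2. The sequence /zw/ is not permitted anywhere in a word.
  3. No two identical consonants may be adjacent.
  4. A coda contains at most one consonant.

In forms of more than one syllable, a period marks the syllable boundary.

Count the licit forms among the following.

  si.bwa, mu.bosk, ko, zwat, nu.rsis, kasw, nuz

si.bwa — σ1 onset /s/, coda /∅/ ok; σ2 onset /bw/ (2C), coda /∅/ ok → licit
mu.bosk — violates constraint 4: syllable 2 coda /sk/ has 2 consonants (> 1) → illicit
ko — σ1 onset /k/, coda /∅/ ok → licit
zwat — violates constraint 2: contains banned sequence /zw/ → illicit
nu.rsis — σ1 onset /n/, coda /∅/ ok; σ2 onset /rs/ (2C), coda /s/ ok → licit
kasw — violates constraint 4: syllable 1 coda /sw/ has 2 consonants (> 1) → illicit
nuz — σ1 onset /n/, coda /z/ ok → licit
Licit: si.bwa, ko, nu.rsis, nuz → 4.

4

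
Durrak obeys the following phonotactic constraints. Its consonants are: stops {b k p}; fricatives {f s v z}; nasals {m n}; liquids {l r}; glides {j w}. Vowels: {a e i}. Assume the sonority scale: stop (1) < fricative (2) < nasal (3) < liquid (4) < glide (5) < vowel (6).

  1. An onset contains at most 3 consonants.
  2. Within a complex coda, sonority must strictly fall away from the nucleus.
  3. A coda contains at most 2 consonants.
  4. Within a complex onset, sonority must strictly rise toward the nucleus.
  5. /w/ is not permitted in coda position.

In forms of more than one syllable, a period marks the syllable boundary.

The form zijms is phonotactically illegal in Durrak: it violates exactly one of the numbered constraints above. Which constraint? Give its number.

zijms: syllable 1 coda /jms/ has 3 consonants (> 2).
This is a violation of constraint 3: "A coda contains at most 2 consonants."
The remaining constraints (1, 2, 4, 5) are satisfied.

3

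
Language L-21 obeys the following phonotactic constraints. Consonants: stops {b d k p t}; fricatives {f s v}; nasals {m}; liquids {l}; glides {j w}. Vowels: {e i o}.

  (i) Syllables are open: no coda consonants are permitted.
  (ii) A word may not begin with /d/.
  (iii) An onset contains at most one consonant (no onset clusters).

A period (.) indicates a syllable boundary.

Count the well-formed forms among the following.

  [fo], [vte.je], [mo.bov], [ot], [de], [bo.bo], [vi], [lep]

3

[fo] — σ1 onset /f/, coda /∅/ ok → well-formed
[vte.je] — violates constraint (iii): syllable 1 onset /vt/ has 2 consonants (> 1) → ill-formed
[mo.bov] — violates constraint (i): syllable 2 coda /v/ has 1 consonant (> 0) → ill-formed
[ot] — violates constraint (i): syllable 1 coda /t/ has 1 consonant (> 0) → ill-formed
[de] — violates constraint (ii): word begins with /d/ → ill-formed
[bo.bo] — σ1 onset /b/, coda /∅/ ok; σ2 onset /b/, coda /∅/ ok → well-formed
[vi] — σ1 onset /v/, coda /∅/ ok → well-formed
[lep] — violates constraint (i): syllable 1 coda /p/ has 1 consonant (> 0) → ill-formed
Well-formed: [fo], [bo.bo], [vi] → 3.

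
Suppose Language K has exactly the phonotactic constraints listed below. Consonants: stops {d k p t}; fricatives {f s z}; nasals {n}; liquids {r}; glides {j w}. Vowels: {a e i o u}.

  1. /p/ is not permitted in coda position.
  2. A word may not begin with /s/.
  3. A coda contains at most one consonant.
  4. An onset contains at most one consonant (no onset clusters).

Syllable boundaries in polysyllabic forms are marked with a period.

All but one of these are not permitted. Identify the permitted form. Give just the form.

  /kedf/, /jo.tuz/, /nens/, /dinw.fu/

/jo.tuz/

/kedf/ — violates constraint 3: syllable 1 coda /df/ has 2 consonants (> 1) → not permitted
/jo.tuz/ — σ1 onset /j/, coda /∅/ ok; σ2 onset /t/, coda /z/ ok → permitted
/nens/ — violates constraint 3: syllable 1 coda /ns/ has 2 consonants (> 1) → not permitted
/dinw.fu/ — violates constraint 3: syllable 1 coda /nw/ has 2 consonants (> 1) → not permitted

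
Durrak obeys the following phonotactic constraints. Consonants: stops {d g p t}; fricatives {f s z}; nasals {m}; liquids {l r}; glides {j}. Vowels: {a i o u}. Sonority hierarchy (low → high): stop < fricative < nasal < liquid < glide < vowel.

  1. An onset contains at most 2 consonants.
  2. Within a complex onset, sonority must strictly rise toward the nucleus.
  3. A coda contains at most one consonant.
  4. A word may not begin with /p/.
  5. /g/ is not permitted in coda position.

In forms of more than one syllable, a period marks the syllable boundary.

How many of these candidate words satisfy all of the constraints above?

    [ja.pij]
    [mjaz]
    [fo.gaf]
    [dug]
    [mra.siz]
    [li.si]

[ja.pij] — σ1 onset /j/, coda /∅/ ok; σ2 onset /p/, coda /j/ ok → licit
[mjaz] — σ1 onset /mj/ (3→5 rises), coda /z/ ok → licit
[fo.gaf] — σ1 onset /f/, coda /∅/ ok; σ2 onset /g/, coda /f/ ok → licit
[dug] — violates constraint 5: syllable 1 coda contains /g/ → illicit
[mra.siz] — σ1 onset /mr/ (3→4 rises), coda /∅/ ok; σ2 onset /s/, coda /z/ ok → licit
[li.si] — σ1 onset /l/, coda /∅/ ok; σ2 onset /s/, coda /∅/ ok → licit
Licit: [ja.pij], [mjaz], [fo.gaf], [mra.siz], [li.si] → 5.

5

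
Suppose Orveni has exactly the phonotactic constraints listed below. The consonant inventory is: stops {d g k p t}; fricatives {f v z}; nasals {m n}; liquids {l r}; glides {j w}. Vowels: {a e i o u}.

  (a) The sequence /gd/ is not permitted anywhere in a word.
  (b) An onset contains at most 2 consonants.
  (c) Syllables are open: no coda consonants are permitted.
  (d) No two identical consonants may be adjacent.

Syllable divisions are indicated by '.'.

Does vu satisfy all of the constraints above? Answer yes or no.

vu — σ1 onset /v/, coda /∅/ ok → licit

yes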